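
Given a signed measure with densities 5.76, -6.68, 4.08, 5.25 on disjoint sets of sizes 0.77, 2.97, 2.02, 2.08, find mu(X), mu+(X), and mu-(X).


Step 1: Compute signed measure on each set:
  Set 1: 5.76 * 0.77 = 4.4352
  Set 2: -6.68 * 2.97 = -19.8396
  Set 3: 4.08 * 2.02 = 8.2416
  Set 4: 5.25 * 2.08 = 10.92
Step 2: Total signed measure = (4.4352) + (-19.8396) + (8.2416) + (10.92)
     = 3.7572
Step 3: Positive part mu+(X) = sum of positive contributions = 23.5968
Step 4: Negative part mu-(X) = |sum of negative contributions| = 19.8396


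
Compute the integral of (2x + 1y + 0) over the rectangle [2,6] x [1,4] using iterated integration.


By Fubini, integrate in x first, then y.
Step 1: Fix y, integrate over x in [2,6]:
  integral(2x + 1y + 0, x=2..6)
  = 2*(6^2 - 2^2)/2 + (1y + 0)*(6 - 2)
  = 32 + (1y + 0)*4
  = 32 + 4y + 0
  = 32 + 4y
Step 2: Integrate over y in [1,4]:
  integral(32 + 4y, y=1..4)
  = 32*3 + 4*(4^2 - 1^2)/2
  = 96 + 30
  = 126


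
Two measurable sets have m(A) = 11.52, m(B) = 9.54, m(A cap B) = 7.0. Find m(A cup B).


By inclusion-exclusion: m(A u B) = m(A) + m(B) - m(A n B)
= 11.52 + 9.54 - 7.0
= 14.06


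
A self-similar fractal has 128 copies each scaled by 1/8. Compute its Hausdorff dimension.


For a self-similar set with N copies scaled by 1/r:
dim_H = log(N)/log(r) = log(128)/log(8)
= 4.85203/2.079442
= 2.333333


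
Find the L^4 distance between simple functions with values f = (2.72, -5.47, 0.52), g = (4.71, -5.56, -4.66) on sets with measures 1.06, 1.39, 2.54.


Step 1: Compute differences f_i - g_i:
  2.72 - 4.71 = -1.99
  -5.47 - -5.56 = 0.09
  0.52 - -4.66 = 5.18
Step 2: Compute |diff|^4 * measure for each set:
  |-1.99|^4 * 1.06 = 15.682392 * 1.06 = 16.623336
  |0.09|^4 * 1.39 = 6.561000e-05 * 1.39 = 9.119790e-05
  |5.18|^4 * 2.54 = 719.97769 * 2.54 = 1828.743332
Step 3: Sum = 1845.366759
Step 4: ||f-g||_4 = (1845.366759)^(1/4) = 6.554215


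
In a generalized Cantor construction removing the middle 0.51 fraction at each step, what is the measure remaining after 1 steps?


Step 1: At each step, fraction remaining = 1 - 0.51 = 0.49
Step 2: After 1 steps, measure = (0.49)^1
Step 3: Computing the power step by step:
  After step 1: 0.49
Result = 0.49


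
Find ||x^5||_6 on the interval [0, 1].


Step 1: ||f||_6 = (integral_0^1 |x^5|^6 dx)^(1/6)
     = (integral_0^1 x^30 dx)^(1/6)
Step 2: integral_0^1 x^30 dx = [x^31/(31)] from 0 to 1 = 1^31/31
     = 1/31 = 0.032258
Step 3: ||f||_6 = (0.032258)^(1/6) = 0.564209


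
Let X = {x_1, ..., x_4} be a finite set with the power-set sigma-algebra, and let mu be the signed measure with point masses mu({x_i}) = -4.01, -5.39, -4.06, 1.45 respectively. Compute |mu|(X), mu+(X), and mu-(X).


Step 1: Every measurable set is a union of atoms (the cells / points), so a Hahn decomposition is
  obtained by grouping atoms by sign: P = union of atoms with mu > 0, N = union of the remaining atoms.
  Atoms in P (indices): 4;  atoms in N (indices): 1, 2, 3
  Positive values: 1.45
  Negative values: -4.01, -5.39, -4.06
Step 2: mu+(X) = mu(P) = sum of positive atom values = 1.45
Step 3: mu-(X) = -mu(N) = sum of |negative atom values| = 13.46
Step 4: |mu|(X) = mu+(X) + mu-(X) = 1.45 + 13.46 = 14.91


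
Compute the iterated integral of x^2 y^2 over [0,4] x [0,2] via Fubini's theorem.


By Fubini's theorem, the double integral factors as a product of single integrals:
Step 1: integral_0^4 x^2 dx = [x^3/3] from 0 to 4
     = 4^3/3 = 21.333333
Step 2: integral_0^2 y^2 dy = [y^3/3] from 0 to 2
     = 2^3/3 = 2.666667
Step 3: Double integral = 21.333333 * 2.666667 = 56.888889


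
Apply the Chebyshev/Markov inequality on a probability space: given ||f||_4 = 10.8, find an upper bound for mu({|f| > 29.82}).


Chebyshev/Markov inequality: mu(|f| > eps) <= (||f||_p / eps)^p
Step 1: ||f||_4 / eps = 10.8 / 29.82 = 0.362173
Step 2: Raise to power p = 4:
  (0.362173)^4 = 0.017205
Step 3: Therefore mu(|f| > 29.82) <= 0.017205


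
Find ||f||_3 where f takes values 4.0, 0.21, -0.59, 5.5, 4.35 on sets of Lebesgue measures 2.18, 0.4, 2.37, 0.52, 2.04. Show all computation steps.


Step 1: Compute |f_i|^3 for each value:
  |4.0|^3 = 64
  |0.21|^3 = 0.009261
  |-0.59|^3 = 0.205379
  |5.5|^3 = 166.375
  |4.35|^3 = 82.312875
Step 2: Multiply by measures and sum:
  64 * 2.18 = 139.52
  0.009261 * 0.4 = 0.003704
  0.205379 * 2.37 = 0.486748
  166.375 * 0.52 = 86.515
  82.312875 * 2.04 = 167.918265
Sum = 139.52 + 0.003704 + 0.486748 + 86.515 + 167.918265 = 394.443718
Step 3: Take the p-th root:
||f||_3 = (394.443718)^(1/3) = 7.333788


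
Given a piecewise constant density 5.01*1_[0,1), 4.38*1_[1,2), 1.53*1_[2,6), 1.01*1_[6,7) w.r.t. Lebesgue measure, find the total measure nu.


Integrate each piece of the Radon-Nikodym derivative:
Step 1: integral_0^1 5.01 dx = 5.01*(1-0) = 5.01*1 = 5.01
Step 2: integral_1^2 4.38 dx = 4.38*(2-1) = 4.38*1 = 4.38
Step 3: integral_2^6 1.53 dx = 1.53*(6-2) = 1.53*4 = 6.12
Step 4: integral_6^7 1.01 dx = 1.01*(7-6) = 1.01*1 = 1.01
Total: 5.01 + 4.38 + 6.12 + 1.01 = 16.52


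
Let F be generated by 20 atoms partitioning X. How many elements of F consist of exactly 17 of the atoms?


Each element of F is a union of some subset of the 20 atoms.
Elements that are unions of exactly 17 atoms correspond to 17-element subsets of the 20 atoms.
Count = C(20, 17) = 20! / (17! * 3!) = 1140.


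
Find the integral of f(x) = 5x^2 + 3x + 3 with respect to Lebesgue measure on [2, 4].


The Lebesgue integral of a Riemann-integrable function agrees with the Riemann integral.
Antiderivative F(x) = (5/3)x^3 + (3/2)x^2 + 3x
F(4) = (5/3)*4^3 + (3/2)*4^2 + 3*4
     = (5/3)*64 + (3/2)*16 + 3*4
     = 106.666667 + 24 + 12
     = 142.666667
F(2) = 25.333333
Integral = F(4) - F(2) = 142.666667 - 25.333333 = 117.333333


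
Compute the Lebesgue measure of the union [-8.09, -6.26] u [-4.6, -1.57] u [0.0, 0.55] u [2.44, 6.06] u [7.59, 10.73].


For pairwise disjoint intervals, m(union) = sum of lengths.
= (-6.26 - -8.09) + (-1.57 - -4.6) + (0.55 - 0.0) + (6.06 - 2.44) + (10.73 - 7.59)
= 1.83 + 3.03 + 0.55 + 3.62 + 3.14
= 12.17


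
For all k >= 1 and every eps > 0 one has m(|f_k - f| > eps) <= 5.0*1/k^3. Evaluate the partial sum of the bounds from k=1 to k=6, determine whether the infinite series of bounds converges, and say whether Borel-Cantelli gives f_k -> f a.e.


Step 1: List the terms 5.0*1/k^3 for k = 1 to 6:
  k=1: 5
  k=2: 0.625
  k=3: 0.185185
  k=4: 0.078125
  k=5: 0.04
  k=6: 0.023148
Step 2: Partial sum = 5 + 0.625 + 0.185185 + 0.078125 + 0.04 + 0.023148
     = 5.951458
Step 3: The full series sum_(k>=1) 5.0*1/k^3 converges (p-series with p = 3 > 1; a constant multiple of a convergent series converges).
Step 4: Fix eps > 0. Since sum_k m(|f_k - f| > eps) < infinity, the Borel-Cantelli lemma gives
        m(limsup_k {|f_k - f| > eps}) = 0, i.e. for a.e. x, |f_k(x) - f(x)| <= eps for all large k.
        Applying this with eps = 1/j for j = 1, 2, ... and intersecting the countably many full-measure sets,
        for a.e. x we get limsup_k |f_k(x) - f(x)| <= 1/j for every j, hence f_k -> f almost everywhere.
Conclusion: series converges; Borel-Cantelli yields f_k -> f a.e.


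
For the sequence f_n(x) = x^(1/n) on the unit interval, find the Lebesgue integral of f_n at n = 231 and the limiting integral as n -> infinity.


At n = 231: f_231(x) = x^(1/231).
Step 1: integral(x^(1/231), 0, 1) = [x^(1/231+1) / (1/231+1)] from 0 to 1
     = 1 / (1/231 + 1) = 1 / ((231+1)/231) = 231/(231+1)
     = 231/232 = 0.99569
Step 2: As n -> infinity, f_n(x) = x^(1/n) -> 1 for x in (0,1], and f_n is increasing in n.
By MCT, lim_n integral(f_n) = integral(lim_n f_n) = integral(1, 0, 1) = 1.
Step 3: Verify convergence: 231/232 = 0.99569 -> 1


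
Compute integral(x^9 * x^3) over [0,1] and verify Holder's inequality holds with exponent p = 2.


Step 1: Exact integral of f*g = integral(x^12, 0, 1) = 1/13
     = 0.076923
Step 2: Holder bound with p=2, q=2:
  ||f||_p = (integral x^18 dx)^(1/2) = (1/19)^(1/2) = 0.229416
  ||g||_q = (integral x^6 dx)^(1/2) = (1/7)^(1/2) = 0.377964
Step 3: Holder bound = ||f||_p * ||g||_q = 0.229416 * 0.377964 = 0.086711
Verification: 0.076923 <= 0.086711 (Holder holds)


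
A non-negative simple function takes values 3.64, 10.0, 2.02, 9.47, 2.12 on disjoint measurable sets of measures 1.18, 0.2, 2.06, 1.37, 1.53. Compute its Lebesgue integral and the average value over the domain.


Step 1: Integral = sum(value_i * measure_i)
= 3.64*1.18 + 10.0*0.2 + 2.02*2.06 + 9.47*1.37 + 2.12*1.53
= 4.2952 + 2 + 4.1612 + 12.9739 + 3.2436
= 26.6739
Step 2: Total measure of domain = 1.18 + 0.2 + 2.06 + 1.37 + 1.53 = 6.34
Step 3: Average value = 26.6739 / 6.34 = 4.20724


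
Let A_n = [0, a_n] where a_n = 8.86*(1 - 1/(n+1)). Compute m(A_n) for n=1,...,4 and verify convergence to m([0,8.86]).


By continuity of measure from below: if A_n increases to A, then m(A_n) -> m(A).
Here A = [0, 8.86], so m(A) = 8.86
Step 1: a_1 = 8.86*(1 - 1/2) = 4.43, m(A_1) = 4.43
Step 2: a_2 = 8.86*(1 - 1/3) = 5.9067, m(A_2) = 5.9067
Step 3: a_3 = 8.86*(1 - 1/4) = 6.645, m(A_3) = 6.645
Step 4: a_4 = 8.86*(1 - 1/5) = 7.088, m(A_4) = 7.088
Limit: m(A_n) -> m([0,8.86]) = 8.86


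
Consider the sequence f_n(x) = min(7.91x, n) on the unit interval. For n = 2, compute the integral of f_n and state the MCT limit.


f(x) = 7.91x on [0,1]; f_n(x) = min(7.91x, n). At n = 2:
Step 1: f(x) reaches 2 at x = 2/7.91 = 0.252845
Step 2: integral(f_2) = integral(7.91x, 0, 0.252845) + integral(2, 0.252845, 1)
       = 7.91*0.252845^2/2 + 2*(1 - 0.252845)
       = 0.252845 + 1.494311
       = 1.747155
Step 3: As n -> infinity, f_n increases to f, so by MCT integral(f_n) -> integral(f) = 7.91/2 = 3.955.
Convergence: integral(f_2) = 1.747155 -> 3.955 as n -> infinity


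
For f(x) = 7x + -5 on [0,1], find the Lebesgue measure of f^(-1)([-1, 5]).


f^(-1)([-1, 5]) = {x : -1 <= 7x + -5 <= 5}
Solving: (-1 - -5)/7 <= x <= (5 - -5)/7
= [0.571429, 1.428571]
Intersecting with [0,1]: [0.571429, 1]
Measure = 1 - 0.571429 = 0.428571


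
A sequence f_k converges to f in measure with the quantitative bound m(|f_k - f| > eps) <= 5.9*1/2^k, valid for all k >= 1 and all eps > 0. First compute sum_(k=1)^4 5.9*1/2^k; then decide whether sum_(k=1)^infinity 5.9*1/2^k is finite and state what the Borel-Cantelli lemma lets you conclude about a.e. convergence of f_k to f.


Step 1: List the terms 5.9*1/2^k for k = 1 to 4:
  k=1: 2.95
  k=2: 1.475
  k=3: 0.7375
  k=4: 0.36875
Step 2: Partial sum = 2.95 + 1.475 + 0.7375 + 0.36875
     = 5.53125
Step 3: The full series sum_(k>=1) 5.9*1/2^k converges (geometric series with ratio 1/2 < 1; a constant multiple of a convergent series converges).
Step 4: Fix eps > 0. Since sum_k m(|f_k - f| > eps) < infinity, the Borel-Cantelli lemma gives
        m(limsup_k {|f_k - f| > eps}) = 0, i.e. for a.e. x, |f_k(x) - f(x)| <= eps for all large k.
        Applying this with eps = 1/j for j = 1, 2, ... and intersecting the countably many full-measure sets,
        for a.e. x we get limsup_k |f_k(x) - f(x)| <= 1/j for every j, hence f_k -> f almost everywhere.
Conclusion: series converges; Borel-Cantelli yields f_k -> f a.e.


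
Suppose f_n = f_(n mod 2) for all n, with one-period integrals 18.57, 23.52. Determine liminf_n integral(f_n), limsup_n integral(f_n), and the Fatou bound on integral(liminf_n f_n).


The sequence (integral(f_n)) is periodic with period 2, repeating the values 18.57, 23.52 indefinitely.
Step 1: For a periodic sequence, every tail (a_m, a_(m+1), ...) contains all 2 period values infinitely often.
Step 2: Hence inf of every tail = min of the period values = min(18.57, 23.52) = 18.57.
        liminf_n integral(f_n) = sup over m of (inf of tail from m) = 18.57.
Step 3: Similarly sup of every tail = max of the period values = 23.52.
        limsup_n integral(f_n) = 23.52.
Step 4: Fatou's lemma: integral(liminf_n f_n) <= liminf_n integral(f_n) = 18.57.
        So the integral of the pointwise liminf is at most 18.57.


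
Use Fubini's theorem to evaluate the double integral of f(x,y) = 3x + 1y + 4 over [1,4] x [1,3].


By Fubini, integrate in x first, then y.
Step 1: Fix y, integrate over x in [1,4]:
  integral(3x + 1y + 4, x=1..4)
  = 3*(4^2 - 1^2)/2 + (1y + 4)*(4 - 1)
  = 22.5 + (1y + 4)*3
  = 22.5 + 3y + 12
  = 34.5 + 3y
Step 2: Integrate over y in [1,3]:
  integral(34.5 + 3y, y=1..3)
  = 34.5*2 + 3*(3^2 - 1^2)/2
  = 69 + 12
  = 81


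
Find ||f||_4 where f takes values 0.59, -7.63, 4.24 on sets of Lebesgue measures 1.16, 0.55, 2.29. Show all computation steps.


Step 1: Compute |f_i|^4 for each value:
  |0.59|^4 = 0.121174
  |-7.63|^4 = 3389.207446
  |4.24|^4 = 323.194102
Step 2: Multiply by measures and sum:
  0.121174 * 1.16 = 0.140561
  3389.207446 * 0.55 = 1864.064095
  323.194102 * 2.29 = 740.114493
Sum = 0.140561 + 1864.064095 + 740.114493 = 2604.31915
Step 3: Take the p-th root:
||f||_4 = (2604.31915)^(1/4) = 7.143706


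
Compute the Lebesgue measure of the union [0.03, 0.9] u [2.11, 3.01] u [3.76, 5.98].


For pairwise disjoint intervals, m(union) = sum of lengths.
= (0.9 - 0.03) + (3.01 - 2.11) + (5.98 - 3.76)
= 0.87 + 0.9 + 2.22
= 3.99


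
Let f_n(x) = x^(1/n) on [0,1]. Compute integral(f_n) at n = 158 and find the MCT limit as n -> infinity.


At n = 158: f_158(x) = x^(1/158).
Step 1: integral(x^(1/158), 0, 1) = [x^(1/158+1) / (1/158+1)] from 0 to 1
     = 1 / (1/158 + 1) = 1 / ((158+1)/158) = 158/(158+1)
     = 158/159 = 0.993711
Step 2: As n -> infinity, f_n(x) = x^(1/n) -> 1 for x in (0,1], and f_n is increasing in n.
By MCT, lim_n integral(f_n) = integral(lim_n f_n) = integral(1, 0, 1) = 1.
Step 3: Verify convergence: 158/159 = 0.993711 -> 1


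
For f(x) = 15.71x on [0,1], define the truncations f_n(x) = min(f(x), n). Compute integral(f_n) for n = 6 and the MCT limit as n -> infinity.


f(x) = 15.71x on [0,1]; f_n(x) = min(15.71x, n). At n = 6:
Step 1: f(x) reaches 6 at x = 6/15.71 = 0.381922
Step 2: integral(f_6) = integral(15.71x, 0, 0.381922) + integral(6, 0.381922, 1)
       = 15.71*0.381922^2/2 + 6*(1 - 0.381922)
       = 1.145767 + 3.708466
       = 4.854233
Step 3: As n -> infinity, f_n increases to f, so by MCT integral(f_n) -> integral(f) = 15.71/2 = 7.855.
Convergence: integral(f_6) = 4.854233 -> 7.855 as n -> infinity


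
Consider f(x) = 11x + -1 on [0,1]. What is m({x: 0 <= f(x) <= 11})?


f^(-1)([0, 11]) = {x : 0 <= 11x + -1 <= 11}
Solving: (0 - -1)/11 <= x <= (11 - -1)/11
= [0.090909, 1.090909]
Intersecting with [0,1]: [0.090909, 1]
Measure = 1 - 0.090909 = 0.909091


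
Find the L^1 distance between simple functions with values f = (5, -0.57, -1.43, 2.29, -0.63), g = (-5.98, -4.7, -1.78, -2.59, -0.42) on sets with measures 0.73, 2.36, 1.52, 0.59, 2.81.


Step 1: Compute differences f_i - g_i:
  5 - -5.98 = 10.98
  -0.57 - -4.7 = 4.13
  -1.43 - -1.78 = 0.35
  2.29 - -2.59 = 4.88
  -0.63 - -0.42 = -0.21
Step 2: Compute |diff|^1 * measure for each set:
  |10.98|^1 * 0.73 = 10.98 * 0.73 = 8.0154
  |4.13|^1 * 2.36 = 4.13 * 2.36 = 9.7468
  |0.35|^1 * 1.52 = 0.35 * 1.52 = 0.532
  |4.88|^1 * 0.59 = 4.88 * 0.59 = 2.8792
  |-0.21|^1 * 2.81 = 0.21 * 2.81 = 0.5901
Step 3: Sum = 21.7635
Step 4: ||f-g||_1 = (21.7635)^(1/1) = 21.7635


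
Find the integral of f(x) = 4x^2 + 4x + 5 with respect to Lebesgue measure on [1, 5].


The Lebesgue integral of a Riemann-integrable function agrees with the Riemann integral.
Antiderivative F(x) = (4/3)x^3 + (4/2)x^2 + 5x
F(5) = (4/3)*5^3 + (4/2)*5^2 + 5*5
     = (4/3)*125 + (4/2)*25 + 5*5
     = 166.666667 + 50 + 25
     = 241.666667
F(1) = 8.333333
Integral = F(5) - F(1) = 241.666667 - 8.333333 = 233.333333


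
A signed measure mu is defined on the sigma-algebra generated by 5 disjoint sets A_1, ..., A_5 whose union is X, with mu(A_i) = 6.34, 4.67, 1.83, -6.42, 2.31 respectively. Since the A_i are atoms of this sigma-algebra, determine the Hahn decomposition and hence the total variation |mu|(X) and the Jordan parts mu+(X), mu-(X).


Step 1: Every measurable set is a union of atoms (the cells / points), so a Hahn decomposition is
  obtained by grouping atoms by sign: P = union of atoms with mu > 0, N = union of the remaining atoms.
  Atoms in P (indices): 1, 2, 3, 5;  atoms in N (indices): 4
  Positive values: 6.34, 4.67, 1.83, 2.31
  Negative values: -6.42
Step 2: mu+(X) = mu(P) = sum of positive atom values = 15.15
Step 3: mu-(X) = -mu(N) = sum of |negative atom values| = 6.42
Step 4: |mu|(X) = mu+(X) + mu-(X) = 15.15 + 6.42 = 21.57


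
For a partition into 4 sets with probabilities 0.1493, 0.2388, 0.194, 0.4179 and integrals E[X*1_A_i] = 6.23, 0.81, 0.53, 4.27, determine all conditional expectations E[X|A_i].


For each cell A_i: E[X|A_i] = E[X*1_A_i] / P(A_i)
Step 1: E[X|A_1] = 6.23 / 0.1493 = 41.728064
Step 2: E[X|A_2] = 0.81 / 0.2388 = 3.39196
Step 3: E[X|A_3] = 0.53 / 0.194 = 2.731959
Step 4: E[X|A_4] = 4.27 / 0.4179 = 10.217755
Verification: E[X] = sum E[X*1_A_i] = 6.23 + 0.81 + 0.53 + 4.27 = 11.84


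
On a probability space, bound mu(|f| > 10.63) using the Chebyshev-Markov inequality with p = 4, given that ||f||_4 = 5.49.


Chebyshev/Markov inequality: mu(|f| > eps) <= (||f||_p / eps)^p
Step 1: ||f||_4 / eps = 5.49 / 10.63 = 0.516463
Step 2: Raise to power p = 4:
  (0.516463)^4 = 0.071147
Step 3: Therefore mu(|f| > 10.63) <= 0.071147


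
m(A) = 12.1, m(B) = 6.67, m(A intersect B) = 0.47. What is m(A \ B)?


m(A \ B) = m(A) - m(A n B)
= 12.1 - 0.47
= 11.63


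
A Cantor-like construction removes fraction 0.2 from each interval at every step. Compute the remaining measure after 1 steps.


Step 1: At each step, fraction remaining = 1 - 0.2 = 0.8
Step 2: After 1 steps, measure = (0.8)^1
Step 3: Computing the power step by step:
  After step 1: 0.8
Result = 0.8


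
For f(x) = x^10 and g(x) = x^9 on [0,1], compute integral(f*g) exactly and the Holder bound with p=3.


Step 1: Exact integral of f*g = integral(x^19, 0, 1) = 1/20
     = 0.05
Step 2: Holder bound with p=3, q=1.5:
  ||f||_p = (integral x^30 dx)^(1/3) = (1/31)^(1/3) = 0.318331
  ||g||_q = (integral x^13.5 dx)^(1/1.5) = (1/14.5)^(1/1.5) = 0.168172
Step 3: Holder bound = ||f||_p * ||g||_q = 0.318331 * 0.168172 = 0.053535
Verification: 0.05 <= 0.053535 (Holder holds)


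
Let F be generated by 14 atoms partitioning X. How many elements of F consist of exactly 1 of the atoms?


Each element of F is a union of some subset of the 14 atoms.
Elements that are unions of exactly 1 atoms correspond to 1-element subsets of the 14 atoms.
Count = C(14, 1) = 14! / (1! * 13!) = 14.


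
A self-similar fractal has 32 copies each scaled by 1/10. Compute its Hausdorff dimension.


For a self-similar set with N copies scaled by 1/r:
dim_H = log(N)/log(r) = log(32)/log(10)
= 3.465736/2.302585
= 1.50515


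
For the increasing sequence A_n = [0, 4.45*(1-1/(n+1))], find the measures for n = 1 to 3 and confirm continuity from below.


By continuity of measure from below: if A_n increases to A, then m(A_n) -> m(A).
Here A = [0, 4.45], so m(A) = 4.45
Step 1: a_1 = 4.45*(1 - 1/2) = 2.225, m(A_1) = 2.225
Step 2: a_2 = 4.45*(1 - 1/3) = 2.9667, m(A_2) = 2.9667
Step 3: a_3 = 4.45*(1 - 1/4) = 3.3375, m(A_3) = 3.3375
Limit: m(A_n) -> m([0,4.45]) = 4.45


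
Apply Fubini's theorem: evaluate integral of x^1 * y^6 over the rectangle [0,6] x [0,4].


By Fubini's theorem, the double integral factors as a product of single integrals:
Step 1: integral_0^6 x^1 dx = [x^2/2] from 0 to 6
     = 6^2/2 = 18
Step 2: integral_0^4 y^6 dy = [y^7/7] from 0 to 4
     = 4^7/7 = 2340.571429
Step 3: Double integral = 18 * 2340.571429 = 42130.285714


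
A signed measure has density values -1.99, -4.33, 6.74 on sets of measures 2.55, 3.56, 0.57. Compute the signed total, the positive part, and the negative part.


Step 1: Compute signed measure on each set:
  Set 1: -1.99 * 2.55 = -5.0745
  Set 2: -4.33 * 3.56 = -15.4148
  Set 3: 6.74 * 0.57 = 3.8418
Step 2: Total signed measure = (-5.0745) + (-15.4148) + (3.8418)
     = -16.6475
Step 3: Positive part mu+(X) = sum of positive contributions = 3.8418
Step 4: Negative part mu-(X) = |sum of negative contributions| = 20.4893


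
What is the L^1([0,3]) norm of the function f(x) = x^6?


Step 1: ||f||_1 = (integral_0^3 |x^6|^1 dx)^(1/1)
     = (integral_0^3 x^6 dx)^(1/1)
Step 2: integral_0^3 x^6 dx = [x^7/(7)] from 0 to 3 = 3^7/7
     = 2187/7 = 312.428571
Step 3: ||f||_1 = (312.428571)^(1/1) = 312.428571


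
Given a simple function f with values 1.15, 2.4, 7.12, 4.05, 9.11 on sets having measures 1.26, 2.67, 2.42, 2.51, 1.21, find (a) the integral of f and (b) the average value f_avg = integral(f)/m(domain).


Step 1: Integral = sum(value_i * measure_i)
= 1.15*1.26 + 2.4*2.67 + 7.12*2.42 + 4.05*2.51 + 9.11*1.21
= 1.449 + 6.408 + 17.2304 + 10.1655 + 11.0231
= 46.276
Step 2: Total measure of domain = 1.26 + 2.67 + 2.42 + 2.51 + 1.21 = 10.07
Step 3: Average value = 46.276 / 10.07 = 4.595432


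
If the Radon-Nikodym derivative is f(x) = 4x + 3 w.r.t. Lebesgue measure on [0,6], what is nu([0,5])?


nu(A) = integral_A (dnu/dmu) dmu = integral_0^5 (4x + 3) dx
Step 1: Antiderivative F(x) = (4/2)x^2 + 3x
Step 2: F(5) = (4/2)*5^2 + 3*5 = 50 + 15 = 65
Step 3: F(0) = (4/2)*0^2 + 3*0 = 0.0 + 0 = 0.0
Step 4: nu([0,5]) = F(5) - F(0) = 65 - 0.0 = 65


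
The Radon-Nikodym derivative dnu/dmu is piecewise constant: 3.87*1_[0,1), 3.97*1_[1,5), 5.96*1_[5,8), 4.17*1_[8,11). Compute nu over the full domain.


Integrate each piece of the Radon-Nikodym derivative:
Step 1: integral_0^1 3.87 dx = 3.87*(1-0) = 3.87*1 = 3.87
Step 2: integral_1^5 3.97 dx = 3.97*(5-1) = 3.97*4 = 15.88
Step 3: integral_5^8 5.96 dx = 5.96*(8-5) = 5.96*3 = 17.88
Step 4: integral_8^11 4.17 dx = 4.17*(11-8) = 4.17*3 = 12.51
Total: 3.87 + 15.88 + 17.88 + 12.51 = 50.14


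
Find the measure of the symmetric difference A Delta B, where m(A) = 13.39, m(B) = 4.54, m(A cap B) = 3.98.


m(A Delta B) = m(A) + m(B) - 2*m(A n B)
= 13.39 + 4.54 - 2*3.98
= 13.39 + 4.54 - 7.96
= 9.97


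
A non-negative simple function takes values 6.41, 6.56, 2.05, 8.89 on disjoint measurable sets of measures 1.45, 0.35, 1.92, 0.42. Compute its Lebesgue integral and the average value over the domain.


Step 1: Integral = sum(value_i * measure_i)
= 6.41*1.45 + 6.56*0.35 + 2.05*1.92 + 8.89*0.42
= 9.2945 + 2.296 + 3.936 + 3.7338
= 19.2603
Step 2: Total measure of domain = 1.45 + 0.35 + 1.92 + 0.42 = 4.14
Step 3: Average value = 19.2603 / 4.14 = 4.652246


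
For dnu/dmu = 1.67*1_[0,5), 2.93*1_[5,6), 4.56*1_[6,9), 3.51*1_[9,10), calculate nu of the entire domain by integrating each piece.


Integrate each piece of the Radon-Nikodym derivative:
Step 1: integral_0^5 1.67 dx = 1.67*(5-0) = 1.67*5 = 8.35
Step 2: integral_5^6 2.93 dx = 2.93*(6-5) = 2.93*1 = 2.93
Step 3: integral_6^9 4.56 dx = 4.56*(9-6) = 4.56*3 = 13.68
Step 4: integral_9^10 3.51 dx = 3.51*(10-9) = 3.51*1 = 3.51
Total: 8.35 + 2.93 + 13.68 + 3.51 = 28.47


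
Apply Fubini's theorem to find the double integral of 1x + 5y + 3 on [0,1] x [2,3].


By Fubini, integrate in x first, then y.
Step 1: Fix y, integrate over x in [0,1]:
  integral(1x + 5y + 3, x=0..1)
  = 1*(1^2 - 0^2)/2 + (5y + 3)*(1 - 0)
  = 0.5 + (5y + 3)*1
  = 0.5 + 5y + 3
  = 3.5 + 5y
Step 2: Integrate over y in [2,3]:
  integral(3.5 + 5y, y=2..3)
  = 3.5*1 + 5*(3^2 - 2^2)/2
  = 3.5 + 12.5
  = 16


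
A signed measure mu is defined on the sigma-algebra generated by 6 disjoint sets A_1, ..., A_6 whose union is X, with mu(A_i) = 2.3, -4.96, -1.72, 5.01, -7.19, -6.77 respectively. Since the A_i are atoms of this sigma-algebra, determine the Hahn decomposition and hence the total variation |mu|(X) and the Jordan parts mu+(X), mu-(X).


Step 1: Every measurable set is a union of atoms (the cells / points), so a Hahn decomposition is
  obtained by grouping atoms by sign: P = union of atoms with mu > 0, N = union of the remaining atoms.
  Atoms in P (indices): 1, 4;  atoms in N (indices): 2, 3, 5, 6
  Positive values: 2.3, 5.01
  Negative values: -4.96, -1.72, -7.19, -6.77
Step 2: mu+(X) = mu(P) = sum of positive atom values = 7.31
Step 3: mu-(X) = -mu(N) = sum of |negative atom values| = 20.64
Step 4: |mu|(X) = mu+(X) + mu-(X) = 7.31 + 20.64 = 27.95


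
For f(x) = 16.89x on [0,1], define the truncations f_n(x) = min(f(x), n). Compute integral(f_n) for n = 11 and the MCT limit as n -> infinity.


f(x) = 16.89x on [0,1]; f_n(x) = min(16.89x, n). At n = 11:
Step 1: f(x) reaches 11 at x = 11/16.89 = 0.651273
Step 2: integral(f_11) = integral(16.89x, 0, 0.651273) + integral(11, 0.651273, 1)
       = 16.89*0.651273^2/2 + 11*(1 - 0.651273)
       = 3.582001 + 3.835998
       = 7.417999
Step 3: As n -> infinity, f_n increases to f, so by MCT integral(f_n) -> integral(f) = 16.89/2 = 8.445.
Convergence: integral(f_11) = 7.417999 -> 8.445 as n -> infinity


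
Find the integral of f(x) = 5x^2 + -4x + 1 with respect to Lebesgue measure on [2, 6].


The Lebesgue integral of a Riemann-integrable function agrees with the Riemann integral.
Antiderivative F(x) = (5/3)x^3 + (-4/2)x^2 + 1x
F(6) = (5/3)*6^3 + (-4/2)*6^2 + 1*6
     = (5/3)*216 + (-4/2)*36 + 1*6
     = 360 + -72 + 6
     = 294
F(2) = 7.333333
Integral = F(6) - F(2) = 294 - 7.333333 = 286.666667


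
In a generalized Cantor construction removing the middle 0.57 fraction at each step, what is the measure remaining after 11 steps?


Step 1: At each step, fraction remaining = 1 - 0.57 = 0.43
Step 2: After 11 steps, measure = (0.43)^11
Result = 9.292937e-05


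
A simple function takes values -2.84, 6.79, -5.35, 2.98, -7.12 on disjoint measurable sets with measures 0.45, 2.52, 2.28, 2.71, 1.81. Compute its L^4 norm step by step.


Step 1: Compute |f_i|^4 for each value:
  |-2.84|^4 = 65.053903
  |6.79|^4 = 2125.588037
  |-5.35|^4 = 819.247506
  |2.98|^4 = 78.861504
  |-7.12|^4 = 2569.922191
Step 2: Multiply by measures and sum:
  65.053903 * 0.45 = 29.274257
  2125.588037 * 2.52 = 5356.481853
  819.247506 * 2.28 = 1867.884314
  78.861504 * 2.71 = 213.714676
  2569.922191 * 1.81 = 4651.559166
Sum = 29.274257 + 5356.481853 + 1867.884314 + 213.714676 + 4651.559166 = 12118.914266
Step 3: Take the p-th root:
||f||_4 = (12118.914266)^(1/4) = 10.492185


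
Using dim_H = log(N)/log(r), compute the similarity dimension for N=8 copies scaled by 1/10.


For a self-similar set with N copies scaled by 1/r:
dim_H = log(N)/log(r) = log(8)/log(10)
= 2.079442/2.302585
= 0.90309


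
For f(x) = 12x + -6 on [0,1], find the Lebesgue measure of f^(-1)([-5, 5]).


f^(-1)([-5, 5]) = {x : -5 <= 12x + -6 <= 5}
Solving: (-5 - -6)/12 <= x <= (5 - -6)/12
= [0.083333, 0.916667]
Intersecting with [0,1]: [0.083333, 0.916667]
Measure = 0.916667 - 0.083333 = 0.833333


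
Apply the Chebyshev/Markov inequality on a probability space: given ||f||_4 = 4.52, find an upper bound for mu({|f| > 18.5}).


Chebyshev/Markov inequality: mu(|f| > eps) <= (||f||_p / eps)^p
Step 1: ||f||_4 / eps = 4.52 / 18.5 = 0.244324
Step 2: Raise to power p = 4:
  (0.244324)^4 = 0.003563
Step 3: Therefore mu(|f| > 18.5) <= 0.003563


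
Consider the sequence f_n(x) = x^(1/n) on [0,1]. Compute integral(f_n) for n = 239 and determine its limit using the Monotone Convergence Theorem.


At n = 239: f_239(x) = x^(1/239).
Step 1: integral(x^(1/239), 0, 1) = [x^(1/239+1) / (1/239+1)] from 0 to 1
     = 1 / (1/239 + 1) = 1 / ((239+1)/239) = 239/(239+1)
     = 239/240 = 0.995833
Step 2: As n -> infinity, f_n(x) = x^(1/n) -> 1 for x in (0,1], and f_n is increasing in n.
By MCT, lim_n integral(f_n) = integral(lim_n f_n) = integral(1, 0, 1) = 1.
Step 3: Verify convergence: 239/240 = 0.995833 -> 1


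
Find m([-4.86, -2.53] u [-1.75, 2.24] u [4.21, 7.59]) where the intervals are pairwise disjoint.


For pairwise disjoint intervals, m(union) = sum of lengths.
= (-2.53 - -4.86) + (2.24 - -1.75) + (7.59 - 4.21)
= 2.33 + 3.99 + 3.38
= 9.7


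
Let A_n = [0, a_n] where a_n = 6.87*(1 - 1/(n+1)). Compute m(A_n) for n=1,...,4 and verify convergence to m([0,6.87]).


By continuity of measure from below: if A_n increases to A, then m(A_n) -> m(A).
Here A = [0, 6.87], so m(A) = 6.87
Step 1: a_1 = 6.87*(1 - 1/2) = 3.435, m(A_1) = 3.435
Step 2: a_2 = 6.87*(1 - 1/3) = 4.58, m(A_2) = 4.58
Step 3: a_3 = 6.87*(1 - 1/4) = 5.1525, m(A_3) = 5.1525
Step 4: a_4 = 6.87*(1 - 1/5) = 5.496, m(A_4) = 5.496
Limit: m(A_n) -> m([0,6.87]) = 6.87


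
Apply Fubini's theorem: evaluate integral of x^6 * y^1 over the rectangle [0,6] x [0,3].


By Fubini's theorem, the double integral factors as a product of single integrals:
Step 1: integral_0^6 x^6 dx = [x^7/7] from 0 to 6
     = 6^7/7 = 39990.857143
Step 2: integral_0^3 y^1 dy = [y^2/2] from 0 to 3
     = 3^2/2 = 4.5
Step 3: Double integral = 39990.857143 * 4.5 = 179958.857143


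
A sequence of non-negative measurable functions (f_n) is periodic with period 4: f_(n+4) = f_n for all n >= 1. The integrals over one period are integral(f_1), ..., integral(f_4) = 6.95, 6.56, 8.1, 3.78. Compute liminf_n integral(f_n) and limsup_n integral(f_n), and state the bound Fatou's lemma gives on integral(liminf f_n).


The sequence (integral(f_n)) is periodic with period 4, repeating the values 6.95, 6.56, 8.1, 3.78 indefinitely.
Step 1: For a periodic sequence, every tail (a_m, a_(m+1), ...) contains all 4 period values infinitely often.
Step 2: Hence inf of every tail = min of the period values = min(6.95, 6.56, 8.1, 3.78) = 3.78.
        liminf_n integral(f_n) = sup over m of (inf of tail from m) = 3.78.
Step 3: Similarly sup of every tail = max of the period values = 8.1.
        limsup_n integral(f_n) = 8.1.
Step 4: Fatou's lemma: integral(liminf_n f_n) <= liminf_n integral(f_n) = 3.78.
        So the integral of the pointwise liminf is at most 3.78.


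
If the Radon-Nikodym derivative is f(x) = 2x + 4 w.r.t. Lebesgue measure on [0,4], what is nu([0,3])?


nu(A) = integral_A (dnu/dmu) dmu = integral_0^3 (2x + 4) dx
Step 1: Antiderivative F(x) = (2/2)x^2 + 4x
Step 2: F(3) = (2/2)*3^2 + 4*3 = 9 + 12 = 21
Step 3: F(0) = (2/2)*0^2 + 4*0 = 0.0 + 0 = 0.0
Step 4: nu([0,3]) = F(3) - F(0) = 21 - 0.0 = 21


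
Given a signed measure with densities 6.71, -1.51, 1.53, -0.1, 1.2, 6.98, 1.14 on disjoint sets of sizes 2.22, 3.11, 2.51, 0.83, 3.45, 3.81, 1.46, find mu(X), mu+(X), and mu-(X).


Step 1: Compute signed measure on each set:
  Set 1: 6.71 * 2.22 = 14.8962
  Set 2: -1.51 * 3.11 = -4.6961
  Set 3: 1.53 * 2.51 = 3.8403
  Set 4: -0.1 * 0.83 = -0.083
  Set 5: 1.2 * 3.45 = 4.14
  Set 6: 6.98 * 3.81 = 26.5938
  Set 7: 1.14 * 1.46 = 1.6644
Step 2: Total signed measure = (14.8962) + (-4.6961) + (3.8403) + (-0.083) + (4.14) + (26.5938) + (1.6644)
     = 46.3556
Step 3: Positive part mu+(X) = sum of positive contributions = 51.1347
Step 4: Negative part mu-(X) = |sum of negative contributions| = 4.7791


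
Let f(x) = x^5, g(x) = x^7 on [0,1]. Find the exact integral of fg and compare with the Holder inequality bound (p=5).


Step 1: Exact integral of f*g = integral(x^12, 0, 1) = 1/13
     = 0.076923
Step 2: Holder bound with p=5, q=1.25:
  ||f||_p = (integral x^25 dx)^(1/5) = (1/26)^(1/5) = 0.521201
  ||g||_q = (integral x^8.75 dx)^(1/1.25) = (1/9.75)^(1/1.25) = 0.161732
Step 3: Holder bound = ||f||_p * ||g||_q = 0.521201 * 0.161732 = 0.084295
Verification: 0.076923 <= 0.084295 (Holder holds)


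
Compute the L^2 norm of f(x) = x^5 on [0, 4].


Step 1: ||f||_2 = (integral_0^4 |x^5|^2 dx)^(1/2)
     = (integral_0^4 x^10 dx)^(1/2)
Step 2: integral_0^4 x^10 dx = [x^11/(11)] from 0 to 4 = 4^11/11
     = 4194304/11 = 381300.363636
Step 3: ||f||_2 = (381300.363636)^(1/2) = 617.495234


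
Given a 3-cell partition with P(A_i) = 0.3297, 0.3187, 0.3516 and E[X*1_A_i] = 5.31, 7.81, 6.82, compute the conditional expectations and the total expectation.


For each cell A_i: E[X|A_i] = E[X*1_A_i] / P(A_i)
Step 1: E[X|A_1] = 5.31 / 0.3297 = 16.105551
Step 2: E[X|A_2] = 7.81 / 0.3187 = 24.505805
Step 3: E[X|A_3] = 6.82 / 0.3516 = 19.397042
Verification: E[X] = sum E[X*1_A_i] = 5.31 + 7.81 + 6.82 = 19.94


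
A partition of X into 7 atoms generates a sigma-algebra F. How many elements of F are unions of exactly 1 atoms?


Each element of F is a union of some subset of the 7 atoms.
Elements that are unions of exactly 1 atoms correspond to 1-element subsets of the 7 atoms.
Count = C(7, 1) = 7! / (1! * 6!) = 7.


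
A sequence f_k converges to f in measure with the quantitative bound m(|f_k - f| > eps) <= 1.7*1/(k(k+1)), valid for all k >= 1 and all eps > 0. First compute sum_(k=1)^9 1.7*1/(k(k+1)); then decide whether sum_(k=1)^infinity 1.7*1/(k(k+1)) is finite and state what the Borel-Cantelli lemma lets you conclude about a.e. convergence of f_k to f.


Step 1: List the terms 1.7*1/(k(k+1)) for k = 1 to 9:
  k=1: 0.85
  k=2: 0.283333
  k=3: 0.141667
  k=4: 0.085
  k=5: 0.056667
  k=6: 0.040476
  k=7: 0.030357
  k=8: 0.023611
  k=9: 0.018889
Step 2: Partial sum = 0.85 + 0.283333 + 0.141667 + 0.085 + 0.056667 + 0.040476 + 0.030357 + 0.023611 + 0.018889
     = 1.53
Step 3: The full series sum_(k>=1) 1.7*1/(k(k+1)) converges (telescoping series sum 1/(k(k+1)) = 1; a constant multiple of a convergent series converges).
Step 4: Fix eps > 0. Since sum_k m(|f_k - f| > eps) < infinity, the Borel-Cantelli lemma gives
        m(limsup_k {|f_k - f| > eps}) = 0, i.e. for a.e. x, |f_k(x) - f(x)| <= eps for all large k.
        Applying this with eps = 1/j for j = 1, 2, ... and intersecting the countably many full-measure sets,
        for a.e. x we get limsup_k |f_k(x) - f(x)| <= 1/j for every j, hence f_k -> f almost everywhere.
Conclusion: series converges; Borel-Cantelli yields f_k -> f a.e.


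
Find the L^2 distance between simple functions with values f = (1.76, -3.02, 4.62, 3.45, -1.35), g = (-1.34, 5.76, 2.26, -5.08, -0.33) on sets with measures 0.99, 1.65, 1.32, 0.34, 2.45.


Step 1: Compute differences f_i - g_i:
  1.76 - -1.34 = 3.1
  -3.02 - 5.76 = -8.78
  4.62 - 2.26 = 2.36
  3.45 - -5.08 = 8.53
  -1.35 - -0.33 = -1.02
Step 2: Compute |diff|^2 * measure for each set:
  |3.1|^2 * 0.99 = 9.61 * 0.99 = 9.5139
  |-8.78|^2 * 1.65 = 77.0884 * 1.65 = 127.19586
  |2.36|^2 * 1.32 = 5.5696 * 1.32 = 7.351872
  |8.53|^2 * 0.34 = 72.7609 * 0.34 = 24.738706
  |-1.02|^2 * 2.45 = 1.0404 * 2.45 = 2.54898
Step 3: Sum = 171.349318
Step 4: ||f-g||_2 = (171.349318)^(1/2) = 13.090047


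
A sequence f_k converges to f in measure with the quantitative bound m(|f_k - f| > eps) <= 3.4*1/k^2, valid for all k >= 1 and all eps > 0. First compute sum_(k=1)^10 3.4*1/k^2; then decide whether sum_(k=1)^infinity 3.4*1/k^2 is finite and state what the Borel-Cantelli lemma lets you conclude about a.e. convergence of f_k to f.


Step 1: List the terms 3.4*1/k^2 for k = 1 to 10:
  k=1: 3.4
  k=2: 0.85
  k=3: 0.377778
  k=4: 0.2125
  k=5: 0.136
  k=6: 0.094444
  k=7: 0.069388
  k=8: 0.053125
  k=9: 0.041975
  k=10: 0.034
Step 2: Partial sum = 3.4 + 0.85 + 0.377778 + 0.2125 + 0.136 + 0.094444 + 0.069388 + 0.053125 + 0.041975 + 0.034
     = 5.26921
Step 3: The full series sum_(k>=1) 3.4*1/k^2 converges (p-series with p = 2 > 1; a constant multiple of a convergent series converges).
Step 4: Fix eps > 0. Since sum_k m(|f_k - f| > eps) < infinity, the Borel-Cantelli lemma gives
        m(limsup_k {|f_k - f| > eps}) = 0, i.e. for a.e. x, |f_k(x) - f(x)| <= eps for all large k.
        Applying this with eps = 1/j for j = 1, 2, ... and intersecting the countably many full-measure sets,
        for a.e. x we get limsup_k |f_k(x) - f(x)| <= 1/j for every j, hence f_k -> f almost everywhere.
Conclusion: series converges; Borel-Cantelli yields f_k -> f a.e.


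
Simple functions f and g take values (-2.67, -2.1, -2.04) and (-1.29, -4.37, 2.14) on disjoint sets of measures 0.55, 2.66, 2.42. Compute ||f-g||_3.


Step 1: Compute differences f_i - g_i:
  -2.67 - -1.29 = -1.38
  -2.1 - -4.37 = 2.27
  -2.04 - 2.14 = -4.18
Step 2: Compute |diff|^3 * measure for each set:
  |-1.38|^3 * 0.55 = 2.628072 * 0.55 = 1.44544
  |2.27|^3 * 2.66 = 11.697083 * 2.66 = 31.114241
  |-4.18|^3 * 2.42 = 73.034632 * 2.42 = 176.743809
Step 3: Sum = 209.30349
Step 4: ||f-g||_3 = (209.30349)^(1/3) = 5.937343


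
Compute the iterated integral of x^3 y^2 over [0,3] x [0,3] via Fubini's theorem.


By Fubini's theorem, the double integral factors as a product of single integrals:
Step 1: integral_0^3 x^3 dx = [x^4/4] from 0 to 3
     = 3^4/4 = 20.25
Step 2: integral_0^3 y^2 dy = [y^3/3] from 0 to 3
     = 3^3/3 = 9
Step 3: Double integral = 20.25 * 9 = 182.25


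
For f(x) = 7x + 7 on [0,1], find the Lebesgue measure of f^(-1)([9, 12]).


f^(-1)([9, 12]) = {x : 9 <= 7x + 7 <= 12}
Solving: (9 - 7)/7 <= x <= (12 - 7)/7
= [0.285714, 0.714286]
Intersecting with [0,1]: [0.285714, 0.714286]
Measure = 0.714286 - 0.285714 = 0.428571


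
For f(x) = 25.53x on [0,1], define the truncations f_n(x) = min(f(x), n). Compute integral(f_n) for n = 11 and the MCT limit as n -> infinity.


f(x) = 25.53x on [0,1]; f_n(x) = min(25.53x, n). At n = 11:
Step 1: f(x) reaches 11 at x = 11/25.53 = 0.430866
Step 2: integral(f_11) = integral(25.53x, 0, 0.430866) + integral(11, 0.430866, 1)
       = 25.53*0.430866^2/2 + 11*(1 - 0.430866)
       = 2.369761 + 6.260478
       = 8.630239
Step 3: As n -> infinity, f_n increases to f, so by MCT integral(f_n) -> integral(f) = 25.53/2 = 12.765.
Convergence: integral(f_11) = 8.630239 -> 12.765 as n -> infinity


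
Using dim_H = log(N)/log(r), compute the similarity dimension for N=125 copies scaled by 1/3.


For a self-similar set with N copies scaled by 1/r:
dim_H = log(N)/log(r) = log(125)/log(3)
= 4.828314/1.098612
= 4.394921


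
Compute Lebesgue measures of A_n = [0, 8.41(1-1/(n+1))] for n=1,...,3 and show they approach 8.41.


By continuity of measure from below: if A_n increases to A, then m(A_n) -> m(A).
Here A = [0, 8.41], so m(A) = 8.41
Step 1: a_1 = 8.41*(1 - 1/2) = 4.205, m(A_1) = 4.205
Step 2: a_2 = 8.41*(1 - 1/3) = 5.6067, m(A_2) = 5.6067
Step 3: a_3 = 8.41*(1 - 1/4) = 6.3075, m(A_3) = 6.3075
Limit: m(A_n) -> m([0,8.41]) = 8.41


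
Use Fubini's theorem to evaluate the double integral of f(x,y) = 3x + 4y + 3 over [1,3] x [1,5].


By Fubini, integrate in x first, then y.
Step 1: Fix y, integrate over x in [1,3]:
  integral(3x + 4y + 3, x=1..3)
  = 3*(3^2 - 1^2)/2 + (4y + 3)*(3 - 1)
  = 12 + (4y + 3)*2
  = 12 + 8y + 6
  = 18 + 8y
Step 2: Integrate over y in [1,5]:
  integral(18 + 8y, y=1..5)
  = 18*4 + 8*(5^2 - 1^2)/2
  = 72 + 96
  = 168


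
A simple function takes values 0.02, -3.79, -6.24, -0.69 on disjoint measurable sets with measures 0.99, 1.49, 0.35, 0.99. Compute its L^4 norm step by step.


Step 1: Compute |f_i|^4 for each value:
  |0.02|^4 = 1.600000e-07
  |-3.79|^4 = 206.327369
  |-6.24|^4 = 1516.136694
  |-0.69|^4 = 0.226671
Step 2: Multiply by measures and sum:
  1.600000e-07 * 0.99 = 1.584000e-07
  206.327369 * 1.49 = 307.42778
  1516.136694 * 0.35 = 530.647843
  0.226671 * 0.99 = 0.224404
Sum = 1.584000e-07 + 307.42778 + 530.647843 + 0.224404 = 838.300027
Step 3: Take the p-th root:
||f||_4 = (838.300027)^(1/4) = 5.380837


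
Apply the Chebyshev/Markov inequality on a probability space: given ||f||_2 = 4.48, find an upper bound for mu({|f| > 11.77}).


Chebyshev/Markov inequality: mu(|f| > eps) <= (||f||_p / eps)^p
Step 1: ||f||_2 / eps = 4.48 / 11.77 = 0.380629
Step 2: Raise to power p = 2:
  (0.380629)^2 = 0.144878
Step 3: Therefore mu(|f| > 11.77) <= 0.144878


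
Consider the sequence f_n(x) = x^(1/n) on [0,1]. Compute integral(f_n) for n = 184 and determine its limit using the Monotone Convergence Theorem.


At n = 184: f_184(x) = x^(1/184).
Step 1: integral(x^(1/184), 0, 1) = [x^(1/184+1) / (1/184+1)] from 0 to 1
     = 1 / (1/184 + 1) = 1 / ((184+1)/184) = 184/(184+1)
     = 184/185 = 0.994595
Step 2: As n -> infinity, f_n(x) = x^(1/n) -> 1 for x in (0,1], and f_n is increasing in n.
By MCT, lim_n integral(f_n) = integral(lim_n f_n) = integral(1, 0, 1) = 1.
Step 3: Verify convergence: 184/185 = 0.994595 -> 1


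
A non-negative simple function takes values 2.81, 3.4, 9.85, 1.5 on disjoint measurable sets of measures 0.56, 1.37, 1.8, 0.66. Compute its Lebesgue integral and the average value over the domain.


Step 1: Integral = sum(value_i * measure_i)
= 2.81*0.56 + 3.4*1.37 + 9.85*1.8 + 1.5*0.66
= 1.5736 + 4.658 + 17.73 + 0.99
= 24.9516
Step 2: Total measure of domain = 0.56 + 1.37 + 1.8 + 0.66 = 4.39
Step 3: Average value = 24.9516 / 4.39 = 5.683736
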